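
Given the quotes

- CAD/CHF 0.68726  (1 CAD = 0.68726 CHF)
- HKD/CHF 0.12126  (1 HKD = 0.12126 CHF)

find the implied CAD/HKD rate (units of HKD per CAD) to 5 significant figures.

CAD/HKD = 5.6677

1 CAD × 0.68726 = 0.68726 CHF
0.68726 CHF ÷ 0.12126 = 5.66766 HKD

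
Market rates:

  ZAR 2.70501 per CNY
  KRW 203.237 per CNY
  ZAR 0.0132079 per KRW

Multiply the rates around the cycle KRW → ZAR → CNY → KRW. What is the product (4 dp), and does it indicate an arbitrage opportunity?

0.9924 (arbitrage exists)

Around KRW → ZAR → CNY → KRW: 1 × 0.0132079 ÷ 2.70501 × 203.237 = 0.992356
Product < 1; profitable direction is KRW → CNY → ZAR → KRW.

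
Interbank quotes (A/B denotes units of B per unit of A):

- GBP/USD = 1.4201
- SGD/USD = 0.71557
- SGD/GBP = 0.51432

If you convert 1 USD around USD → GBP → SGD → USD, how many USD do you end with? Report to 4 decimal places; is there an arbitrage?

0.9797 (arbitrage exists)

Around USD → GBP → SGD → USD: 1 ÷ 1.4201 ÷ 0.51432 × 0.71557 = 0.979715
Product < 1; profitable direction is USD → SGD → GBP → USD.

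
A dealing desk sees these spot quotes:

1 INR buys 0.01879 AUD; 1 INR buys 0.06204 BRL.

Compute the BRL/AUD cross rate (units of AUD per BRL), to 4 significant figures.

BRL/AUD = 0.3029

1 BRL ÷ 0.06204 = 16.1186 INR
16.1186 INR × 0.01879 = 0.302869 AUD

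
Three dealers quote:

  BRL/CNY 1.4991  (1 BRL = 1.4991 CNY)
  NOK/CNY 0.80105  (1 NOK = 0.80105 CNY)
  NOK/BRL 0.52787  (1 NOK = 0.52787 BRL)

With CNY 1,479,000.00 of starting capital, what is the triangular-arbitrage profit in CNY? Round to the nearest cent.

Profitable loop is CNY → BRL → NOK → CNY:
CNY 1,479,000.00 ÷ 1.4991 = BRL 986,591.96
BRL 986,591.96 ÷ 0.52787 = NOK 1,869,005.54
NOK 1,869,005.54 × 0.80105 = CNY 1,497,166.89
Profit = CNY 1,497,166.89 − CNY 1,479,000.00

Profit: CNY 18,166.89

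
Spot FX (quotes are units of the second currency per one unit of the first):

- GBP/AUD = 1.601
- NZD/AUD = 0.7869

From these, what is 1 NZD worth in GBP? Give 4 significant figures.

NZD/GBP = 0.4915

1 NZD × 0.7869 = 0.7869 AUD
0.7869 AUD ÷ 1.601 = 0.491505 GBP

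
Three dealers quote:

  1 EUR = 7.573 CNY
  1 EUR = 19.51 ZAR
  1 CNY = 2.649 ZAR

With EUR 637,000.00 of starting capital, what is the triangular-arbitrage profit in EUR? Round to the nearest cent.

Profitable loop is EUR → CNY → ZAR → EUR:
EUR 637,000.00 × 7.573 = CNY 4,824,001.00
CNY 4,824,001.00 × 2.649 = ZAR 12,778,778.65
ZAR 12,778,778.65 ÷ 19.51 = EUR 654,986.09
Profit = EUR 654,986.09 − EUR 637,000.00

Profit: EUR 17,986.09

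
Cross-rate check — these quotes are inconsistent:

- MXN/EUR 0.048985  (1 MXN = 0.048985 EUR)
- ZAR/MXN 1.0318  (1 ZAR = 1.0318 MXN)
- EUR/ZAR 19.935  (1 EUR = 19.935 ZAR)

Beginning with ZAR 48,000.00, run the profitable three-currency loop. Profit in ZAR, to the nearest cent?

Profitable loop is ZAR → MXN → EUR → ZAR:
ZAR 48,000.00 × 1.0318 = MXN 49,526.40
MXN 49,526.40 × 0.048985 = EUR 2,426.05
EUR 2,426.05 × 19.935 = ZAR 48,363.32
Profit = ZAR 48,363.32 − ZAR 48,000.00

Profit: ZAR 363.32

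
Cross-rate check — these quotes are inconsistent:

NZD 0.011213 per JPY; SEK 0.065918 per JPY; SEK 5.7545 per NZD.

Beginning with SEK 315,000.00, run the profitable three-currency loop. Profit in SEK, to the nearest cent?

Profit: SEK 6,799.35

Profitable loop is SEK → NZD → JPY → SEK:
SEK 315,000.00 ÷ 5.7545 = NZD 54,739.77
NZD 54,739.77 ÷ 0.011213 = JPY 4,881,813
JPY 4,881,813 × 0.065918 = SEK 321,799.35
Profit = SEK 321,799.35 − SEK 315,000.00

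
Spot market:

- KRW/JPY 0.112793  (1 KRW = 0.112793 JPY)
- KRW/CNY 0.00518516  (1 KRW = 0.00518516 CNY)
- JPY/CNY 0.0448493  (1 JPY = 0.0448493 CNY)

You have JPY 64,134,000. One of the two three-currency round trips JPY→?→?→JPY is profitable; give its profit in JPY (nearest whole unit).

Profitable loop is JPY → KRW → CNY → JPY:
JPY 64,134,000 ÷ 0.112793 = KRW 568,599,115
KRW 568,599,115 × 0.00518516 = CNY 2,948,277.39
CNY 2,948,277.39 ÷ 0.0448493 = JPY 65,737,423
Profit = JPY 65,737,423 − JPY 64,134,000

Profit: JPY 1,603,423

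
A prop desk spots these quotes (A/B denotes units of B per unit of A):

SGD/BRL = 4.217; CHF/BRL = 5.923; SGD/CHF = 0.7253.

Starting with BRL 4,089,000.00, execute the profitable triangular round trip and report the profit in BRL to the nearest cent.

Profit: BRL 76,555.45

Profitable loop is BRL → SGD → CHF → BRL:
BRL 4,089,000.00 ÷ 4.217 = SGD 969,646.67
SGD 969,646.67 × 0.7253 = CHF 703,284.73
CHF 703,284.73 × 5.923 = BRL 4,165,555.45
Profit = BRL 4,165,555.45 − BRL 4,089,000.00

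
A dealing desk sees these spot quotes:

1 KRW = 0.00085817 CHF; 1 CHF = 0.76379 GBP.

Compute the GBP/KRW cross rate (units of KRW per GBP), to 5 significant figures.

1 GBP ÷ 0.76379 = 1.30926 CHF
1.30926 CHF ÷ 0.00085817 = 1525.64 KRW

GBP/KRW = 1525.6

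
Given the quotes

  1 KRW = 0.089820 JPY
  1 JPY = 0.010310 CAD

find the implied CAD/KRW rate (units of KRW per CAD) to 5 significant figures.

1 CAD ÷ 0.010310 = 96.9932 JPY
96.9932 JPY ÷ 0.089820 = 1079.86 KRW

CAD/KRW = 1079.9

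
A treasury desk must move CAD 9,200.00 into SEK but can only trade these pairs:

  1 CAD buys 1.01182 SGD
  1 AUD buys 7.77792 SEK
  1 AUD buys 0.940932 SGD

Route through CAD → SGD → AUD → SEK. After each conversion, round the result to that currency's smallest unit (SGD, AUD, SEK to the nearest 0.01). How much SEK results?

CAD 9,200.00 × 1.01182 = SGD 9,308.74
SGD 9,308.74 ÷ 0.940932 = AUD 9,893.11
AUD 9,893.11 × 7.77792 = SEK 76,947.82

SEK 76,947.82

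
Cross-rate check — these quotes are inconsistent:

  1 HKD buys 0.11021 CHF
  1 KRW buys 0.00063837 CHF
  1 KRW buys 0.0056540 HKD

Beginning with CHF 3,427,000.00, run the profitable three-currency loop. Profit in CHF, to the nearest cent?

Profitable loop is CHF → HKD → KRW → CHF:
CHF 3,427,000.00 ÷ 0.11021 = HKD 31,095,181.93
HKD 31,095,181.93 ÷ 0.0056540 = KRW 5,499,678,445
KRW 5,499,678,445 × 0.00063837 = CHF 3,510,829.73
Profit = CHF 3,510,829.73 − CHF 3,427,000.00

Profit: CHF 83,829.73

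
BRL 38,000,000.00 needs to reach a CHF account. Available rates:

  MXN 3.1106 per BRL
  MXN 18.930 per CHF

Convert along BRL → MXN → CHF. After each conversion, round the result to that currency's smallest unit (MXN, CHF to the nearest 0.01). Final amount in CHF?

CHF 6,244,204.97

BRL 38,000,000.00 × 3.1106 = MXN 118,202,800.00
MXN 118,202,800.00 ÷ 18.930 = CHF 6,244,204.97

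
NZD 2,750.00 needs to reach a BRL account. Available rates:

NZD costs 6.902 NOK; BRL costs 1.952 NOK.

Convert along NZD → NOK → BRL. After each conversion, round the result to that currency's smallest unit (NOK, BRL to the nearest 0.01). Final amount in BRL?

NZD 2,750.00 × 6.902 = NOK 18,980.50
NOK 18,980.50 ÷ 1.952 = BRL 9,723.62

BRL 9,723.62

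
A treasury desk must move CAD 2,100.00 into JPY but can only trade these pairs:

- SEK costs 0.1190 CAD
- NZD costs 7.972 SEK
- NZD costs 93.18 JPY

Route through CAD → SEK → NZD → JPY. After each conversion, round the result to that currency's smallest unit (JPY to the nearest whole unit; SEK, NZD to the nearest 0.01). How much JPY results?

CAD 2,100.00 ÷ 0.1190 = SEK 17,647.06
SEK 17,647.06 ÷ 7.972 = NZD 2,213.63
NZD 2,213.63 × 93.18 = JPY 206,266

JPY 206,266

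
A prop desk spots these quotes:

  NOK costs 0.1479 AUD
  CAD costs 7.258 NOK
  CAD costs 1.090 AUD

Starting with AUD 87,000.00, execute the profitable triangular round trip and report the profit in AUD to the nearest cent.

Profitable loop is AUD → NOK → CAD → AUD:
AUD 87,000.00 ÷ 0.1479 = NOK 588,235.29
NOK 588,235.29 ÷ 7.258 = CAD 81,046.47
CAD 81,046.47 × 1.090 = AUD 88,340.65
Profit = AUD 88,340.65 − AUD 87,000.00

Profit: AUD 1,340.65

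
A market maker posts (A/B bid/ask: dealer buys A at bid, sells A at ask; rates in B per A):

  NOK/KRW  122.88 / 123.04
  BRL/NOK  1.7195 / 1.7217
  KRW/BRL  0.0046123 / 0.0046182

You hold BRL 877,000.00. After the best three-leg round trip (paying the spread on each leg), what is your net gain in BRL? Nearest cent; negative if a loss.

Best loop BRL → KRW → NOK → BRL:
BRL 877,000.00 ÷ 0.0046182 (buy KRW at ask) = KRW 189,900,827
KRW 189,900,827 ÷ 123.04 (buy NOK at ask) = NOK 1,543,407.24
NOK 1,543,407.24 ÷ 1.7217 (buy BRL at ask) = BRL 896,443.77

Net profit: BRL 19,443.77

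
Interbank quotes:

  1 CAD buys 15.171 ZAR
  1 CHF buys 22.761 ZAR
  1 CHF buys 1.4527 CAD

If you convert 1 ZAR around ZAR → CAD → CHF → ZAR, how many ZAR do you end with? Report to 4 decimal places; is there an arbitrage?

1.0328 (arbitrage exists)

Around ZAR → CAD → CHF → ZAR: 1 ÷ 15.171 ÷ 1.4527 × 22.761 = 1.032764
Product > 1; profitable direction is ZAR → CAD → CHF → ZAR.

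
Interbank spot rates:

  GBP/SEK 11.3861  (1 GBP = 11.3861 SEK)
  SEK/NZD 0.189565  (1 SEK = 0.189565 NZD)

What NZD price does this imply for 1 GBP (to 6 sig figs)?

1 GBP × 11.3861 = 11.3861 SEK
11.3861 SEK × 0.189565 = 2.15841 NZD

GBP/NZD = 2.15841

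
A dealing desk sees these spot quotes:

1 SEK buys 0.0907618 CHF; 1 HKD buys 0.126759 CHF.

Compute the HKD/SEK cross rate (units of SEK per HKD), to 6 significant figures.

HKD/SEK = 1.39661

1 HKD × 0.126759 = 0.126759 CHF
0.126759 CHF ÷ 0.0907618 = 1.39661 SEK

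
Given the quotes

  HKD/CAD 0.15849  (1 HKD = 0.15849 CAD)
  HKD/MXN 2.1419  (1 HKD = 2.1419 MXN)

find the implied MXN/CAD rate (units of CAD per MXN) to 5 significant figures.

1 MXN ÷ 2.1419 = 0.466875 HKD
0.466875 HKD × 0.15849 = 0.0739951 CAD

MXN/CAD = 0.073995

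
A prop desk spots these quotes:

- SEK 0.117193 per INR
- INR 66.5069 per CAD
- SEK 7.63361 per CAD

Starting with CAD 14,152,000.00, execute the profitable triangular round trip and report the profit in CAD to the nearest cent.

Profit: CAD 297,613.43

Profitable loop is CAD → INR → SEK → CAD:
CAD 14,152,000.00 × 66.5069 = INR 941,205,648.80
INR 941,205,648.80 × 0.117193 = SEK 110,302,713.60
SEK 110,302,713.60 ÷ 7.63361 = CAD 14,449,613.43
Profit = CAD 14,449,613.43 − CAD 14,152,000.00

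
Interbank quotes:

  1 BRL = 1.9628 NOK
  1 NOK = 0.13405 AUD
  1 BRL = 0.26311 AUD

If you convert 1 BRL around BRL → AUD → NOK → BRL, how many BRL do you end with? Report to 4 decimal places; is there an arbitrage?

1.0000 (no arbitrage)

Around BRL → AUD → NOK → BRL: 1 × 0.26311 ÷ 0.13405 ÷ 1.9628 = 0.999987
Product ≈ 1 (deviation 0.001%, within rounding noise).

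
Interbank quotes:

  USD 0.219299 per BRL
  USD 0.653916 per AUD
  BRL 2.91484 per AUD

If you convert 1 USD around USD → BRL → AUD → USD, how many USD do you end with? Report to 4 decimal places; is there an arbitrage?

Around USD → BRL → AUD → USD: 1 ÷ 0.219299 ÷ 2.91484 × 0.653916 = 1.022988
Product > 1; profitable direction is USD → BRL → AUD → USD.

1.0230 (arbitrage exists)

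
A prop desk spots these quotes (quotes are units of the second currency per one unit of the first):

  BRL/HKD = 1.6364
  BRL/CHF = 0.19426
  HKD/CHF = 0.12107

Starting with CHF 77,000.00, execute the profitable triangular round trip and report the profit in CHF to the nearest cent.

Profit: CHF 1,529.59

Profitable loop is CHF → BRL → HKD → CHF:
CHF 77,000.00 ÷ 0.19426 = BRL 396,375.99
BRL 396,375.99 × 1.6364 = HKD 648,629.67
HKD 648,629.67 × 0.12107 = CHF 78,529.59
Profit = CHF 78,529.59 − CHF 77,000.00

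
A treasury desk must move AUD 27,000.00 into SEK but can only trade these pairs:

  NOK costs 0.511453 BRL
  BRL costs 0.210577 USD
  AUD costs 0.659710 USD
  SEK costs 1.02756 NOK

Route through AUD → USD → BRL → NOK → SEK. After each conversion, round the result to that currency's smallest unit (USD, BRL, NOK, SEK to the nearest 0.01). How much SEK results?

SEK 160,950.74

AUD 27,000.00 × 0.659710 = USD 17,812.17
USD 17,812.17 ÷ 0.210577 = BRL 84,587.44
BRL 84,587.44 ÷ 0.511453 = NOK 165,386.54
NOK 165,386.54 ÷ 1.02756 = SEK 160,950.74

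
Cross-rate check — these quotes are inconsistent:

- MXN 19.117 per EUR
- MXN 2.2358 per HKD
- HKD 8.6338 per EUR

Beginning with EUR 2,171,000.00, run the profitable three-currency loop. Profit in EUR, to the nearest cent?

Profitable loop is EUR → HKD → MXN → EUR:
EUR 2,171,000.00 × 8.6338 = HKD 18,743,979.80
HKD 18,743,979.80 × 2.2358 = MXN 41,907,790.04
MXN 41,907,790.04 ÷ 19.117 = EUR 2,192,173.98
Profit = EUR 2,192,173.98 − EUR 2,171,000.00

Profit: EUR 21,173.98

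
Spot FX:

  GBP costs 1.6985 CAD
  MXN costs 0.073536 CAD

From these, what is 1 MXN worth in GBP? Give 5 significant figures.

MXN/GBP = 0.043295

1 MXN × 0.073536 = 0.073536 CAD
0.073536 CAD ÷ 1.6985 = 0.0432947 GBP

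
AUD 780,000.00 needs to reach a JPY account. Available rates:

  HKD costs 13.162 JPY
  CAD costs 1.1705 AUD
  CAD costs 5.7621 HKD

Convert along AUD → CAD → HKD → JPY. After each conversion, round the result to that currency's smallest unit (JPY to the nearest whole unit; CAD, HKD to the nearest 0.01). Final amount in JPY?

JPY 50,538,909

AUD 780,000.00 ÷ 1.1705 = CAD 666,381.89
CAD 666,381.89 × 5.7621 = HKD 3,839,759.09
HKD 3,839,759.09 × 13.162 = JPY 50,538,909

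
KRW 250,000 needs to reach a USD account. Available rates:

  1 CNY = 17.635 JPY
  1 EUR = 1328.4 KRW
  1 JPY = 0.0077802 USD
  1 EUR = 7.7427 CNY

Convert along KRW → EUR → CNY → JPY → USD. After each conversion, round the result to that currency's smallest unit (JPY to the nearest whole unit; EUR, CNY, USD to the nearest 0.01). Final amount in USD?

KRW 250,000 ÷ 1328.4 = EUR 188.20
EUR 188.20 × 7.7427 = CNY 1,457.18
CNY 1,457.18 × 17.635 = JPY 25,697
JPY 25,697 × 0.0077802 = USD 199.93

USD 199.93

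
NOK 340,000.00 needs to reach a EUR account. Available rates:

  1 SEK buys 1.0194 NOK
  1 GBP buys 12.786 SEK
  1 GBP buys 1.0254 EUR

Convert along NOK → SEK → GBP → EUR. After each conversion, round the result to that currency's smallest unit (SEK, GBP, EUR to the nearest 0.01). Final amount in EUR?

NOK 340,000.00 ÷ 1.0194 = SEK 333,529.53
SEK 333,529.53 ÷ 12.786 = GBP 26,085.53
GBP 26,085.53 × 1.0254 = EUR 26,748.10

EUR 26,748.10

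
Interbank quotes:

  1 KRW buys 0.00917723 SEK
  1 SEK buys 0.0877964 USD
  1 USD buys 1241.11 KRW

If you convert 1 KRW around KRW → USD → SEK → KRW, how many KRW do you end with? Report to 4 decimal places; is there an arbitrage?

Around KRW → USD → SEK → KRW: 1 ÷ 1241.11 ÷ 0.0877964 ÷ 0.00917723 = 1.000003
Product ≈ 1 (deviation 0.000%, within rounding noise).

1.0000 (no arbitrage)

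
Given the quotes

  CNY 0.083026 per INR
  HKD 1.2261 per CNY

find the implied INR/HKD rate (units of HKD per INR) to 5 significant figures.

1 INR × 0.083026 = 0.083026 CNY
0.083026 CNY × 1.2261 = 0.101798 HKD

INR/HKD = 0.10180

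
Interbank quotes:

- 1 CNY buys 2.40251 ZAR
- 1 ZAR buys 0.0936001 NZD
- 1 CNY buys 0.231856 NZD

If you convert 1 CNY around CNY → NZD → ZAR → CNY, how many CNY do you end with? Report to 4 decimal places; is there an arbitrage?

Around CNY → NZD → ZAR → CNY: 1 × 0.231856 ÷ 0.0936001 ÷ 2.40251 = 1.031043
Product > 1; profitable direction is CNY → NZD → ZAR → CNY.

1.0310 (arbitrage exists)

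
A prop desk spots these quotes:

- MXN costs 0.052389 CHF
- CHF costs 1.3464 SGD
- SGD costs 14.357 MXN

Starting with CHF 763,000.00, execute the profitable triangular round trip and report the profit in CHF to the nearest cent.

Profitable loop is CHF → SGD → MXN → CHF:
CHF 763,000.00 × 1.3464 = SGD 1,027,303.20
SGD 1,027,303.20 × 14.357 = MXN 14,748,992.04
MXN 14,748,992.04 × 0.052389 = CHF 772,684.94
Profit = CHF 772,684.94 − CHF 763,000.00

Profit: CHF 9,684.94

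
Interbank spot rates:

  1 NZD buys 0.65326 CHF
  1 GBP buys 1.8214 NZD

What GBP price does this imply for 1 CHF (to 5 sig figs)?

CHF/GBP = 0.84044

1 CHF ÷ 0.65326 = 1.53078 NZD
1.53078 NZD ÷ 1.8214 = 0.840444 GBP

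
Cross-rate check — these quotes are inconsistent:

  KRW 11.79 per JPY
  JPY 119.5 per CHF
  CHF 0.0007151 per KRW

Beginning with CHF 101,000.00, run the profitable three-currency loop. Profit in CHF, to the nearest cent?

Profitable loop is CHF → JPY → KRW → CHF:
CHF 101,000.00 × 119.5 = JPY 12,069,500
JPY 12,069,500 × 11.79 = KRW 142,299,405
KRW 142,299,405 × 0.0007151 = CHF 101,758.30
Profit = CHF 101,758.30 − CHF 101,000.00

Profit: CHF 758.30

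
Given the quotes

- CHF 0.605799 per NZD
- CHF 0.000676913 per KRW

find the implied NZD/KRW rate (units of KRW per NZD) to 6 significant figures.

NZD/KRW = 894.944

1 NZD × 0.605799 = 0.605799 CHF
0.605799 CHF ÷ 0.000676913 = 894.944 KRW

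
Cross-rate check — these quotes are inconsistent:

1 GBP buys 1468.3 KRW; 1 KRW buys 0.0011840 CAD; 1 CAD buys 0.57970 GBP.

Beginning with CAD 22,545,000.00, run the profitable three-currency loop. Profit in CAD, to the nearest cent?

Profitable loop is CAD → GBP → KRW → CAD:
CAD 22,545,000.00 × 0.57970 = GBP 13,069,336.50
GBP 13,069,336.50 × 1468.3 = KRW 19,189,706,783
KRW 19,189,706,783 × 0.0011840 = CAD 22,720,612.83
Profit = CAD 22,720,612.83 − CAD 22,545,000.00

Profit: CAD 175,612.83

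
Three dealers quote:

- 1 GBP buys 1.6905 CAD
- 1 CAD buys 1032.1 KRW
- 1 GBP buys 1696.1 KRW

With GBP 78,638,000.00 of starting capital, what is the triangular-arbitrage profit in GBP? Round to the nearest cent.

Profitable loop is GBP → CAD → KRW → GBP:
GBP 78,638,000.00 × 1.6905 = CAD 132,937,539.00
CAD 132,937,539.00 × 1032.1 = KRW 137,204,834,002
KRW 137,204,834,002 ÷ 1696.1 = GBP 80,894,306.94
Profit = GBP 80,894,306.94 − GBP 78,638,000.00

Profit: GBP 2,256,306.94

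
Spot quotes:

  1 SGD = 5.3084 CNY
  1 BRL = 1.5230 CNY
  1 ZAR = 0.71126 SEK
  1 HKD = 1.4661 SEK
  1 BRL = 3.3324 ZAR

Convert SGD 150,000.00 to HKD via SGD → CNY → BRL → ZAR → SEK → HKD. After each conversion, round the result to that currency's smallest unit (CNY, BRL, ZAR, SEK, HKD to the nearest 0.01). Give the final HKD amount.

HKD 845,233.91

SGD 150,000.00 × 5.3084 = CNY 796,260.00
CNY 796,260.00 ÷ 1.5230 = BRL 522,823.37
BRL 522,823.37 × 3.3324 = ZAR 1,742,256.60
ZAR 1,742,256.60 × 0.71126 = SEK 1,239,197.43
SEK 1,239,197.43 ÷ 1.4661 = HKD 845,233.91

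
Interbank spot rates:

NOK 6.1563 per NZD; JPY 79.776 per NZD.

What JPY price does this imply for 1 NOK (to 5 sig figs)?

NOK/JPY = 12.958

1 NOK ÷ 6.1563 = 0.162435 NZD
0.162435 NZD × 79.776 = 12.9584 JPY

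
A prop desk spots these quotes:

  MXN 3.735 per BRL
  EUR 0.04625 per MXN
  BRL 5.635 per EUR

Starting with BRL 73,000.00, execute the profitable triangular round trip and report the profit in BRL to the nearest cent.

Profit: BRL 1,994.01

Profitable loop is BRL → EUR → MXN → BRL:
BRL 73,000.00 ÷ 5.635 = EUR 12,954.75
EUR 12,954.75 ÷ 0.04625 = MXN 280,102.64
MXN 280,102.64 ÷ 3.735 = BRL 74,994.01
Profit = BRL 74,994.01 − BRL 73,000.00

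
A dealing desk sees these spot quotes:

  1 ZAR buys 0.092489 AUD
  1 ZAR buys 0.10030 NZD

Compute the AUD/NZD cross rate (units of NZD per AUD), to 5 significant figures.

1 AUD ÷ 0.092489 = 10.8121 ZAR
10.8121 ZAR × 0.10030 = 1.08445 NZD

AUD/NZD = 1.0845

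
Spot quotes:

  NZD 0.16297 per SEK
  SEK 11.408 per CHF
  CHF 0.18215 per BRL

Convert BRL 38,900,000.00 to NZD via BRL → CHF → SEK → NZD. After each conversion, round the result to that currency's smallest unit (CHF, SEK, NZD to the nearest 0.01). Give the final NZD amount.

NZD 13,173,341.64

BRL 38,900,000.00 × 0.18215 = CHF 7,085,635.00
CHF 7,085,635.00 × 11.408 = SEK 80,832,924.08
SEK 80,832,924.08 × 0.16297 = NZD 13,173,341.64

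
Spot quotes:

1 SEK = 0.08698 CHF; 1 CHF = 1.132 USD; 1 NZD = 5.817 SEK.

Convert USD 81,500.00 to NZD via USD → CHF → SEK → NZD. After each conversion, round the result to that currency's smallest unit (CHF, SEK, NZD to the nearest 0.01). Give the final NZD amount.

USD 81,500.00 ÷ 1.132 = CHF 71,996.47
CHF 71,996.47 ÷ 0.08698 = SEK 827,735.92
SEK 827,735.92 ÷ 5.817 = NZD 142,296.02

NZD 142,296.02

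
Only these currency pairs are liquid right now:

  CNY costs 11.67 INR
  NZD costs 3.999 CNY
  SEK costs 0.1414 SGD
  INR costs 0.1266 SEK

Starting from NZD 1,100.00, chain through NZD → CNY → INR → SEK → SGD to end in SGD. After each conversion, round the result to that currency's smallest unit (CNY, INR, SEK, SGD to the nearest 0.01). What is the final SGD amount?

NZD 1,100.00 × 3.999 = CNY 4,398.90
CNY 4,398.90 × 11.67 = INR 51,335.16
INR 51,335.16 × 0.1266 = SEK 6,499.03
SEK 6,499.03 × 0.1414 = SGD 918.96

SGD 918.96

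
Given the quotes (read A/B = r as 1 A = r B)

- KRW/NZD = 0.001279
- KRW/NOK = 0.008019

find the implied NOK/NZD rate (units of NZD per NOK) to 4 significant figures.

1 NOK ÷ 0.008019 = 124.704 KRW
124.704 KRW × 0.001279 = 0.159496 NZD

NOK/NZD = 0.1595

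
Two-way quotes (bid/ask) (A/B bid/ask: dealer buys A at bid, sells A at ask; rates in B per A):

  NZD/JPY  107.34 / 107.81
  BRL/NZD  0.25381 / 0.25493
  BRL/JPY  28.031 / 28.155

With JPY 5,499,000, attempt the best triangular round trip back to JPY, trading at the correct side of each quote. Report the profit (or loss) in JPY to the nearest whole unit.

Net profit: JPY 109,443

Best loop JPY → NZD → BRL → JPY:
JPY 5,499,000 ÷ 107.81 (buy NZD at ask) = NZD 51,006.40
NZD 51,006.40 ÷ 0.25493 (buy BRL at ask) = BRL 200,080.02
BRL 200,080.02 × 28.031 (sell BRL at bid) = JPY 5,608,443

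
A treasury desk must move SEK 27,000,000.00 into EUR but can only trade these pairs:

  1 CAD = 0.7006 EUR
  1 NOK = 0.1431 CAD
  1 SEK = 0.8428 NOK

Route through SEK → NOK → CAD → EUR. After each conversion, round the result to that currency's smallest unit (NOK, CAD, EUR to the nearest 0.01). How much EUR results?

EUR 2,281,382.25

SEK 27,000,000.00 × 0.8428 = NOK 22,755,600.00
NOK 22,755,600.00 × 0.1431 = CAD 3,256,326.36
CAD 3,256,326.36 × 0.7006 = EUR 2,281,382.25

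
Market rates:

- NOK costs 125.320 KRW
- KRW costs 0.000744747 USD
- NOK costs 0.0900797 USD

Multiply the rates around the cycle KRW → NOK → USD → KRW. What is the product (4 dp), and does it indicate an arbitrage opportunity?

0.9652 (arbitrage exists)

Around KRW → NOK → USD → KRW: 1 ÷ 125.320 × 0.0900797 ÷ 0.000744747 = 0.965157
Product < 1; profitable direction is KRW → USD → NOK → KRW.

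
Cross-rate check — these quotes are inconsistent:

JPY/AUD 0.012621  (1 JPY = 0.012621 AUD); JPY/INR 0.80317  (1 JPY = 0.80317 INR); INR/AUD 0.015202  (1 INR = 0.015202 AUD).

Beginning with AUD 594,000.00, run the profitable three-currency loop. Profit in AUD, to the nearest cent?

Profit: AUD 20,005.14

Profitable loop is AUD → INR → JPY → AUD:
AUD 594,000.00 ÷ 0.015202 = INR 39,073,806.08
INR 39,073,806.08 ÷ 0.80317 = JPY 48,649,484
JPY 48,649,484 × 0.012621 = AUD 614,005.14
Profit = AUD 614,005.14 − AUD 594,000.00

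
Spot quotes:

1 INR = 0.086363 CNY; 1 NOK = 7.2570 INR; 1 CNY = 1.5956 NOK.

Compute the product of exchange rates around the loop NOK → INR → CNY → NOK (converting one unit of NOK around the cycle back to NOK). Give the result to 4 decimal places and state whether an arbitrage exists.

1.0000 (no arbitrage)

Around NOK → INR → CNY → NOK: 1 × 7.2570 × 0.086363 × 1.5956 = 1.000020
Product ≈ 1 (deviation 0.002%, within rounding noise).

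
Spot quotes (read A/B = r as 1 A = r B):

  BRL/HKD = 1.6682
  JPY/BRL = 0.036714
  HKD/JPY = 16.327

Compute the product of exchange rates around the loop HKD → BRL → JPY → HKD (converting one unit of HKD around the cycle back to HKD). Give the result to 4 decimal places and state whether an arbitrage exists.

Around HKD → BRL → JPY → HKD: 1 ÷ 1.6682 ÷ 0.036714 ÷ 16.327 = 1.000032
Product ≈ 1 (deviation 0.003%, within rounding noise).

1.0000 (no arbitrage)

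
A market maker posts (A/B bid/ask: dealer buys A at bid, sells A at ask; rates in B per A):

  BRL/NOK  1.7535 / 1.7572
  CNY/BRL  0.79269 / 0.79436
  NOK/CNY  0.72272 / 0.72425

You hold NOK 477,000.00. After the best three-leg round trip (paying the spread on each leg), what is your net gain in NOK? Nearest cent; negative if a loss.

Net profit: NOK 2,178.81

Best loop NOK → CNY → BRL → NOK:
NOK 477,000.00 × 0.72272 (sell NOK at bid) = CNY 344,737.44
CNY 344,737.44 × 0.79269 (sell CNY at bid) = BRL 273,269.92
BRL 273,269.92 × 1.7535 (sell BRL at bid) = NOK 479,178.81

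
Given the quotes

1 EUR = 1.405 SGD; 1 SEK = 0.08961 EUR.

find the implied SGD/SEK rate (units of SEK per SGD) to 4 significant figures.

1 SGD ÷ 1.405 = 0.711744 EUR
0.711744 EUR ÷ 0.08961 = 7.94268 SEK

SGD/SEK = 7.943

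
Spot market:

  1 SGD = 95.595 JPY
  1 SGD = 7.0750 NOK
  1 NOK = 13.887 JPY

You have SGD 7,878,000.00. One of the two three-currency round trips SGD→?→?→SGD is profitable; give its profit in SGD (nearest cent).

Profit: SGD 218,842.26

Profitable loop is SGD → NOK → JPY → SGD:
SGD 7,878,000.00 × 7.0750 = NOK 55,736,850.00
NOK 55,736,850.00 × 13.887 = JPY 774,017,636
JPY 774,017,636 ÷ 95.595 = SGD 8,096,842.26
Profit = SGD 8,096,842.26 − SGD 7,878,000.00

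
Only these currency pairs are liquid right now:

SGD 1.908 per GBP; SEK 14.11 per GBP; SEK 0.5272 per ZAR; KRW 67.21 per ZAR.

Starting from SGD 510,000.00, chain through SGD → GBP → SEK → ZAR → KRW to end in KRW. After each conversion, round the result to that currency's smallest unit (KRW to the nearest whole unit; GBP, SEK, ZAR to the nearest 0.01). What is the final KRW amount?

SGD 510,000.00 ÷ 1.908 = GBP 267,295.60
GBP 267,295.60 × 14.11 = SEK 3,771,540.92
SEK 3,771,540.92 ÷ 0.5272 = ZAR 7,153,909.18
ZAR 7,153,909.18 × 67.21 = KRW 480,814,236

KRW 480,814,236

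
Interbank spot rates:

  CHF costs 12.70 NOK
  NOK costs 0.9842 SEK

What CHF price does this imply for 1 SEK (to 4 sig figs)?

SEK/CHF = 0.08000

1 SEK ÷ 0.9842 = 1.01605 NOK
1.01605 NOK ÷ 12.70 = 0.0800042 CHF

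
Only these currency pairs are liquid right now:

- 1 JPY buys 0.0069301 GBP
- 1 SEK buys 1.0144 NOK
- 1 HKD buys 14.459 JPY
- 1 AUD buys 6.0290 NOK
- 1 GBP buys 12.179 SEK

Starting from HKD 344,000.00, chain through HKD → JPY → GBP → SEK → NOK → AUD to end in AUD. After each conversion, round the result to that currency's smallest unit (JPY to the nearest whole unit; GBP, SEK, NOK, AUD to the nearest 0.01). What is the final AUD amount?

HKD 344,000.00 × 14.459 = JPY 4,973,896
JPY 4,973,896 × 0.0069301 = GBP 34,469.60
GBP 34,469.60 × 12.179 = SEK 419,805.26
SEK 419,805.26 × 1.0144 = NOK 425,850.46
NOK 425,850.46 ÷ 6.0290 = AUD 70,633.68

AUD 70,633.68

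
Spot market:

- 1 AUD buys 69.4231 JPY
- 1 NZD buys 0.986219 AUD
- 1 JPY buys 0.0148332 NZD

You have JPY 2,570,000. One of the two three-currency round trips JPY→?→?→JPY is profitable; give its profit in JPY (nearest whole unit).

Profit: JPY 40,029

Profitable loop is JPY → NZD → AUD → JPY:
JPY 2,570,000 × 0.0148332 = NZD 38,121.32
NZD 38,121.32 × 0.986219 = AUD 37,595.97
AUD 37,595.97 × 69.4231 = JPY 2,610,029
Profit = JPY 2,610,029 − JPY 2,570,000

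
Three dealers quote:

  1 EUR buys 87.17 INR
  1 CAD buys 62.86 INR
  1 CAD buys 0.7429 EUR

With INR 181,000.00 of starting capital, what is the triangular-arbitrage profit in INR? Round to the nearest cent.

Profit: INR 5,466.84

Profitable loop is INR → CAD → EUR → INR:
INR 181,000.00 ÷ 62.86 = CAD 2,879.41
CAD 2,879.41 × 0.7429 = EUR 2,139.12
EUR 2,139.12 × 87.17 = INR 186,466.84
Profit = INR 186,466.84 − INR 181,000.00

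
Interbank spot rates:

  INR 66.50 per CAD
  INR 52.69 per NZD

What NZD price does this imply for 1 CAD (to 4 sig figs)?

1 CAD × 66.50 = 66.5 INR
66.5 INR ÷ 52.69 = 1.2621 NZD

CAD/NZD = 1.262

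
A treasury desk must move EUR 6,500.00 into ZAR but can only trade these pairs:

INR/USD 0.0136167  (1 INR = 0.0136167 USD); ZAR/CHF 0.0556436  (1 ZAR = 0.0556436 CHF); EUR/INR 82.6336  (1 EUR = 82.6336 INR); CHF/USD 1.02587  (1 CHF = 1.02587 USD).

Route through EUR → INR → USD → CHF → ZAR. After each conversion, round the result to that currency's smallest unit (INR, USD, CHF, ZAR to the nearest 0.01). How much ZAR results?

ZAR 128,125.07

EUR 6,500.00 × 82.6336 = INR 537,118.40
INR 537,118.40 × 0.0136167 = USD 7,313.78
USD 7,313.78 ÷ 1.02587 = CHF 7,129.34
CHF 7,129.34 ÷ 0.0556436 = ZAR 128,125.07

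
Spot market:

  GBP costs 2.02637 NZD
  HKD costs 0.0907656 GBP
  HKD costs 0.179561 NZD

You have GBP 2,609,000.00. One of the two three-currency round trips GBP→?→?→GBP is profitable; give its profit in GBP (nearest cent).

Profitable loop is GBP → NZD → HKD → GBP:
GBP 2,609,000.00 × 2.02637 = NZD 5,286,799.33
NZD 5,286,799.33 ÷ 0.179561 = HKD 29,442,915.39
HKD 29,442,915.39 × 0.0907656 = GBP 2,672,403.88
Profit = GBP 2,672,403.88 − GBP 2,609,000.00

Profit: GBP 63,403.88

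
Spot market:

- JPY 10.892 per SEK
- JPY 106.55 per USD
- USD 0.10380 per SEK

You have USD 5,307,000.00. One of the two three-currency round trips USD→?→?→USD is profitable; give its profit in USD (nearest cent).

Profit: USD 81,802.44

Profitable loop is USD → JPY → SEK → USD:
USD 5,307,000.00 × 106.55 = JPY 565,460,850
JPY 565,460,850 ÷ 10.892 = SEK 51,915,245.13
SEK 51,915,245.13 × 0.10380 = USD 5,388,802.44
Profit = USD 5,388,802.44 − USD 5,307,000.00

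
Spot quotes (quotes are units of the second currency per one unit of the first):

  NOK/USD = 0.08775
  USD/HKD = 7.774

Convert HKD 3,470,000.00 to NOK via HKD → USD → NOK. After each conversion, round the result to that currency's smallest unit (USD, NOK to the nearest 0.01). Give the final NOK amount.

HKD 3,470,000.00 ÷ 7.774 = USD 446,359.66
USD 446,359.66 ÷ 0.08775 = NOK 5,086,719.77

NOK 5,086,719.77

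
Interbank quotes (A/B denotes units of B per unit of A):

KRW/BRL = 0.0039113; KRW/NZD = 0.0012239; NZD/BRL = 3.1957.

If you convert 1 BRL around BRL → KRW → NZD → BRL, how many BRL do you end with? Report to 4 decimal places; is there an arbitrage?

1.0000 (no arbitrage)

Around BRL → KRW → NZD → BRL: 1 ÷ 0.0039113 × 0.0012239 × 3.1957 = 0.999979
Product ≈ 1 (deviation 0.002%, within rounding noise).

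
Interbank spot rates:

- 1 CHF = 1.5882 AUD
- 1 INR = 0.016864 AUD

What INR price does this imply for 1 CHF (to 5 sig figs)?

CHF/INR = 94.177

1 CHF × 1.5882 = 1.5882 AUD
1.5882 AUD ÷ 0.016864 = 94.1769 INR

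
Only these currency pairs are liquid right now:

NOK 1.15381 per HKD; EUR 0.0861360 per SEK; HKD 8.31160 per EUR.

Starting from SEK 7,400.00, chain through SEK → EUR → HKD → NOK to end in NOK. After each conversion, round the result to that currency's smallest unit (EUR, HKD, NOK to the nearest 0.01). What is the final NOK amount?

NOK 6,112.77

SEK 7,400.00 × 0.0861360 = EUR 637.41
EUR 637.41 × 8.31160 = HKD 5,297.90
HKD 5,297.90 × 1.15381 = NOK 6,112.77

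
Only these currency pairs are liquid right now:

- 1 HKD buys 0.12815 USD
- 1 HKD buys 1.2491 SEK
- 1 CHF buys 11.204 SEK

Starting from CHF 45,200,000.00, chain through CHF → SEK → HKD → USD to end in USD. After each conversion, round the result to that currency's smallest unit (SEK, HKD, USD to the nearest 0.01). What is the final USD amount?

CHF 45,200,000.00 × 11.204 = SEK 506,420,800.00
SEK 506,420,800.00 ÷ 1.2491 = HKD 405,428,548.55
HKD 405,428,548.55 × 0.12815 = USD 51,955,668.50

USD 51,955,668.50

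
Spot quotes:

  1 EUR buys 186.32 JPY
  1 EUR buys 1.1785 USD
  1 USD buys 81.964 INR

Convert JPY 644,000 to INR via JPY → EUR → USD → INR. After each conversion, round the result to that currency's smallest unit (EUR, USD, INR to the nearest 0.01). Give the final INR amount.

INR 333,871.34

JPY 644,000 ÷ 186.32 = EUR 3,456.42
EUR 3,456.42 × 1.1785 = USD 4,073.39
USD 4,073.39 × 81.964 = INR 333,871.34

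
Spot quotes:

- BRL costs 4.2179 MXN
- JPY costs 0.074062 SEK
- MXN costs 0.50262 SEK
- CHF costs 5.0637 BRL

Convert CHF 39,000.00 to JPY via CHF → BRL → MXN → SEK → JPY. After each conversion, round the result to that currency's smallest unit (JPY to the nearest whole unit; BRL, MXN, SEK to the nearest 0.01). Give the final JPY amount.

CHF 39,000.00 × 5.0637 = BRL 197,484.30
BRL 197,484.30 × 4.2179 = MXN 832,969.03
MXN 832,969.03 × 0.50262 = SEK 418,666.89
SEK 418,666.89 ÷ 0.074062 = JPY 5,652,924

JPY 5,652,924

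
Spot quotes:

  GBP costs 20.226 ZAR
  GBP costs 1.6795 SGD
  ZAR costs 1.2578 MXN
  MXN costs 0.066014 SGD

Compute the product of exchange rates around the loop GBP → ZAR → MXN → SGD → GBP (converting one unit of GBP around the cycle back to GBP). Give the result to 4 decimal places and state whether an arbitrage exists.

0.9999 (no arbitrage)

Around GBP → ZAR → MXN → SGD → GBP: 1 × 20.226 × 1.2578 × 0.066014 ÷ 1.6795 = 0.999949
Product ≈ 1 (deviation 0.005%, within rounding noise).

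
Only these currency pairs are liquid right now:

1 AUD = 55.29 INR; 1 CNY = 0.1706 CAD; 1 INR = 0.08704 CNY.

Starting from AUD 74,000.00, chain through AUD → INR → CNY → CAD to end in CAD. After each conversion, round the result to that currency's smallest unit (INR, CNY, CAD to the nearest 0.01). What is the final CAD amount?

CAD 60,754.19

AUD 74,000.00 × 55.29 = INR 4,091,460.00
INR 4,091,460.00 × 0.08704 = CNY 356,120.68
CNY 356,120.68 × 0.1706 = CAD 60,754.19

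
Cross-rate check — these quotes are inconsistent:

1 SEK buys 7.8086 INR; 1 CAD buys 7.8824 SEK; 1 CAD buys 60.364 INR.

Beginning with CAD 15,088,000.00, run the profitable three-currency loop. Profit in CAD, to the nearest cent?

Profitable loop is CAD → SEK → INR → CAD:
CAD 15,088,000.00 × 7.8824 = SEK 118,929,651.20
SEK 118,929,651.20 × 7.8086 = INR 928,674,074.36
INR 928,674,074.36 ÷ 60.364 = CAD 15,384,568.19
Profit = CAD 15,384,568.19 − CAD 15,088,000.00

Profit: CAD 296,568.19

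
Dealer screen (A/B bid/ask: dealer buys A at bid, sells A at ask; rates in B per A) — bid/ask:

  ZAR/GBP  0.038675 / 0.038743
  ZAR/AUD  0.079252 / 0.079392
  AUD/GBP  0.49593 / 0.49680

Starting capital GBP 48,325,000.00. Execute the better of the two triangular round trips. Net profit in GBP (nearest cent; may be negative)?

Best loop GBP → ZAR → AUD → GBP:
GBP 48,325,000.00 ÷ 0.038743 (buy ZAR at ask) = ZAR 1,247,322,096.89
ZAR 1,247,322,096.89 × 0.079252 (sell ZAR at bid) = AUD 98,852,770.82
AUD 98,852,770.82 × 0.49593 (sell AUD at bid) = GBP 49,024,054.63

Net profit: GBP 699,054.63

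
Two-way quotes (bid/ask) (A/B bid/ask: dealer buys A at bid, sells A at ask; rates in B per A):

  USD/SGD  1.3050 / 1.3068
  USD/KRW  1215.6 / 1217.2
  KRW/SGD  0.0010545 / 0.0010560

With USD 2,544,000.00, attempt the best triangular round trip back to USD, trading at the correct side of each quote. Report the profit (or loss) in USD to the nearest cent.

Net profit: USD 38,865.29

Best loop USD → SGD → KRW → USD:
USD 2,544,000.00 × 1.3050 (sell USD at bid) = SGD 3,319,920.00
SGD 3,319,920.00 ÷ 0.0010560 (buy KRW at ask) = KRW 3,143,863,636
KRW 3,143,863,636 ÷ 1217.2 (buy USD at ask) = USD 2,582,865.29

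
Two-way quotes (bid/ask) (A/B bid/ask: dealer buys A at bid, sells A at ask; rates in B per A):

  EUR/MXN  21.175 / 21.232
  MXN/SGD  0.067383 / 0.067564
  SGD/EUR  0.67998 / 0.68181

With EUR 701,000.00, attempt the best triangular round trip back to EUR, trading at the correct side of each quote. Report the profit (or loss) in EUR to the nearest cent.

Net profit: EUR 15,718.13

Best loop EUR → SGD → MXN → EUR:
EUR 701,000.00 ÷ 0.68181 (buy SGD at ask) = SGD 1,028,145.67
SGD 1,028,145.67 ÷ 0.067564 (buy MXN at ask) = MXN 15,217,359.41
MXN 15,217,359.41 ÷ 21.232 (buy EUR at ask) = EUR 716,718.13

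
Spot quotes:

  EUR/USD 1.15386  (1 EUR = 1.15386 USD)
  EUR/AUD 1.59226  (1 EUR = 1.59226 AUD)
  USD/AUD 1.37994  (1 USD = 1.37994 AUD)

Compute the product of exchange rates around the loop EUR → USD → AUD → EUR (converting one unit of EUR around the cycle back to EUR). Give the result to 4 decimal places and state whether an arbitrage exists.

1.0000 (no arbitrage)

Around EUR → USD → AUD → EUR: 1 × 1.15386 × 1.37994 ÷ 1.59226 = 0.999998
Product ≈ 1 (deviation 0.000%, within rounding noise).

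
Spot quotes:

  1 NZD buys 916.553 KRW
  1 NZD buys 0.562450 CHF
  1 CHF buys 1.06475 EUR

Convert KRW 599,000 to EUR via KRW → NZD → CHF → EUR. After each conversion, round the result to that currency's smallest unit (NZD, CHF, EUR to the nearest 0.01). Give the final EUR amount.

EUR 391.38

KRW 599,000 ÷ 916.553 = NZD 653.54
NZD 653.54 × 0.562450 = CHF 367.58
CHF 367.58 × 1.06475 = EUR 391.38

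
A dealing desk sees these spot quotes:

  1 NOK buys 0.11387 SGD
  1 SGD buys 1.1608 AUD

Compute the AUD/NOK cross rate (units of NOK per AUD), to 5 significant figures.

1 AUD ÷ 1.1608 = 0.861475 SGD
0.861475 SGD ÷ 0.11387 = 7.56542 NOK

AUD/NOK = 7.5654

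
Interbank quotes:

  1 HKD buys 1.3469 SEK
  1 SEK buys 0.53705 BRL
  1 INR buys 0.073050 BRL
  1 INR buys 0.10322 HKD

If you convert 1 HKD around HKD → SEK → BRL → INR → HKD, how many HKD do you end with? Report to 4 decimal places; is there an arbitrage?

Around HKD → SEK → BRL → INR → HKD: 1 × 1.3469 × 0.53705 ÷ 0.073050 × 0.10322 = 1.022101
Product > 1; profitable direction is HKD → SEK → BRL → INR → HKD.

1.0221 (arbitrage exists)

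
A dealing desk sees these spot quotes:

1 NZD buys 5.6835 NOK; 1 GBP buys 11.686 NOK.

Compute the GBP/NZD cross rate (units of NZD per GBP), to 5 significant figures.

1 GBP × 11.686 = 11.686 NOK
11.686 NOK ÷ 5.6835 = 2.05613 NZD

GBP/NZD = 2.0561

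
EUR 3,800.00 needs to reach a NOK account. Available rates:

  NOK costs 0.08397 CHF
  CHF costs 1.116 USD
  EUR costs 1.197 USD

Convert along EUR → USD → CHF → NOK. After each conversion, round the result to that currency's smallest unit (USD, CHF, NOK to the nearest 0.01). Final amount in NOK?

EUR 3,800.00 × 1.197 = USD 4,548.60
USD 4,548.60 ÷ 1.116 = CHF 4,075.81
CHF 4,075.81 ÷ 0.08397 = NOK 48,538.88

NOK 48,538.88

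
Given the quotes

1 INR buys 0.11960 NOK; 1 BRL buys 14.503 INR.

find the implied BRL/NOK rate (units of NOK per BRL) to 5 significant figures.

1 BRL × 14.503 = 14.503 INR
14.503 INR × 0.11960 = 1.73456 NOK

BRL/NOK = 1.7346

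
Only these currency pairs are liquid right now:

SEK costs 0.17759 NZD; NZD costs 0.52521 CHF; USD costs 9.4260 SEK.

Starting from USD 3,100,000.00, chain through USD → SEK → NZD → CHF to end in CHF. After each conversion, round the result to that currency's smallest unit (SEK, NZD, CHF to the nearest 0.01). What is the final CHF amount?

CHF 2,725,465.08

USD 3,100,000.00 × 9.4260 = SEK 29,220,600.00
SEK 29,220,600.00 × 0.17759 = NZD 5,189,286.35
NZD 5,189,286.35 × 0.52521 = CHF 2,725,465.08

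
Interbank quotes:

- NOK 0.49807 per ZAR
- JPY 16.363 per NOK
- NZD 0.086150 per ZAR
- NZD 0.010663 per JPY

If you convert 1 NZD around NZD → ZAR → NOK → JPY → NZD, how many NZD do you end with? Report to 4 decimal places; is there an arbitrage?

Around NZD → ZAR → NOK → JPY → NZD: 1 ÷ 0.086150 × 0.49807 × 16.363 × 0.010663 = 1.008736
Product > 1; profitable direction is NZD → ZAR → NOK → JPY → NZD.

1.0087 (arbitrage exists)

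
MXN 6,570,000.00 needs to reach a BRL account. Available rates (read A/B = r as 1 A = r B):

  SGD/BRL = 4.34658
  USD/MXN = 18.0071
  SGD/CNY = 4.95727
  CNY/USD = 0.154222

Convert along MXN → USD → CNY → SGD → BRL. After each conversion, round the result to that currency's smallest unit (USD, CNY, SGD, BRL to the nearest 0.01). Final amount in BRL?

BRL 2,074,342.02

MXN 6,570,000.00 ÷ 18.0071 = USD 364,856.08
USD 364,856.08 ÷ 0.154222 = CNY 2,365,784.91
CNY 2,365,784.91 ÷ 4.95727 = SGD 477,235.44
SGD 477,235.44 × 4.34658 = BRL 2,074,342.02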